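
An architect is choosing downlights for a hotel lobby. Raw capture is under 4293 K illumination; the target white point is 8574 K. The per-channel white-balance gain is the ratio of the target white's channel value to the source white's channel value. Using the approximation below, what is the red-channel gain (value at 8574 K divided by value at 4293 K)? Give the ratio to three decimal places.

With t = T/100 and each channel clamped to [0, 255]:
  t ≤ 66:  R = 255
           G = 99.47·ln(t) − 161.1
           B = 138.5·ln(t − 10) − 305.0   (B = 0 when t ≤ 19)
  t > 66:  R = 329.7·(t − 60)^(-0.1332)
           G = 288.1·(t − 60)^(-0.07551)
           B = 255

At 4293 K (t = 42.93):
  R = 255 by definition for t ≤ 66.
At 8574 K (t = 85.74):
  R = 329.7·(85.74 − 60)^(-0.1332) = 329.7·25.74^(-0.1332) = 329.7·0.64879 = 213.907.
Gain = 213.907 / 255.000 = 0.8389 → 0.839.

0.839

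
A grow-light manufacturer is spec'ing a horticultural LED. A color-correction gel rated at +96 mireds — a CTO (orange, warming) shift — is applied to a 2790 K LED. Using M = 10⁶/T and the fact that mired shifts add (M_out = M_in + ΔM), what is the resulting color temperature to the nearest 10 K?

M_in = 10⁶/2790 = 358.42 mireds.
M_out = 358.42 + (+96) = 454.42 mireds.
T_out = 10⁶/454.42 = 2200.6 K → 2200 K.

2200 K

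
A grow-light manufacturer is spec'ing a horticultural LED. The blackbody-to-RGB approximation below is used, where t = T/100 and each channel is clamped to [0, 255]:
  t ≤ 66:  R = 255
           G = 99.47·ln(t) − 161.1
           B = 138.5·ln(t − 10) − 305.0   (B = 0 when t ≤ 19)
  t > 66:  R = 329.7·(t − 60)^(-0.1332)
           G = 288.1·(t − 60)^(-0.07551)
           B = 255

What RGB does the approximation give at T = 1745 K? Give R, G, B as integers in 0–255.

t = 1745/100 = 17.45; the t ≤ 66 branch applies.
R = 255 by definition for t ≤ 66.
G = 99.47·ln 17.45 − 161.1 = 99.47·2.8593 − 161.1 = 123.319.
t = 17.45 ≤ 19, so B = 0.
Rounded: (255, 123, 0).

R=255, G=123, B=0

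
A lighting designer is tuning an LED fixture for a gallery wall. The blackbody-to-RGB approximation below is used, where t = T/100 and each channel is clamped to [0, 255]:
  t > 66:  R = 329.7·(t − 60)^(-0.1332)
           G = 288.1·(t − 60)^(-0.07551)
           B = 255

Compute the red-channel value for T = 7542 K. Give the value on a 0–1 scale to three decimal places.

0.898

t = 7542/100 = 75.42; the t > 66 branch applies.
R = 329.7·(75.42 − 60)^(-0.1332) = 329.7·15.42^(-0.1332) = 329.7·0.69462 = 229.016.
On a 0–1 scale: 229.016/255 = 0.8981 → 0.898.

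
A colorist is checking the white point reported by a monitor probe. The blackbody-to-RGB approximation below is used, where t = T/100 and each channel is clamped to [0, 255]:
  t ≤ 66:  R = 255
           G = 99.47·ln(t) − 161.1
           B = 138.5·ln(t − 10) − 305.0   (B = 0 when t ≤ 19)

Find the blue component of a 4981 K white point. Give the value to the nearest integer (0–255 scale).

205

t = 4981/100 = 49.81; the t ≤ 66 branch applies.
B = 138.5·ln(49.81 − 10) − 305.0 = 138.5·ln 39.81 − 305.0 = 138.5·3.6841 − 305.0 = 205.250.
Rounded: 205.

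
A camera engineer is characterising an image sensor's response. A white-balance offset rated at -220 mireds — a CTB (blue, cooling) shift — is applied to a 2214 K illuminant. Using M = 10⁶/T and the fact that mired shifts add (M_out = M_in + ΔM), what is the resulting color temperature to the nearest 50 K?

M_in = 10⁶/2214 = 451.67 mireds.
M_out = 451.67 + (-220) = 231.67 mireds.
T_out = 10⁶/231.67 = 4316.5 K → 4300 K.

4300 K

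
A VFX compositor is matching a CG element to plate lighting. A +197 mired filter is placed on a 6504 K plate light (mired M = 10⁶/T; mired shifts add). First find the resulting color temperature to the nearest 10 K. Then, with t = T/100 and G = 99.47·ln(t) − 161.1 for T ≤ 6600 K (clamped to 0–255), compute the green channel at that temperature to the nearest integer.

M_in = 10⁶/6504 = 153.75; M_out = 153.75 + (+197) = 350.75.
T_out = 10⁶/350.75 = 2851.0 K → 2850 K; t = 28.5.
G = 99.47·ln 28.5 − 161.1 = 99.47·3.3499 − 161.1 = 172.115.
Rounded: 172.

172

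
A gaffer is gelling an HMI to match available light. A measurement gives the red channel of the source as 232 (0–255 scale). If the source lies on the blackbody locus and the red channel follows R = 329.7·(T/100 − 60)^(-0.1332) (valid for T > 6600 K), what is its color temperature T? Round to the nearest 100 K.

7400 K

(t − 60)^(-0.1332) = 232/329.7 = 0.70367.
t − 60 = 0.70367^(1/-0.1332) = 0.70367^(-7.508) = 13.992, so t = 73.992.
T = 100·t = 7399 K → 7400 K to the nearest 100 K.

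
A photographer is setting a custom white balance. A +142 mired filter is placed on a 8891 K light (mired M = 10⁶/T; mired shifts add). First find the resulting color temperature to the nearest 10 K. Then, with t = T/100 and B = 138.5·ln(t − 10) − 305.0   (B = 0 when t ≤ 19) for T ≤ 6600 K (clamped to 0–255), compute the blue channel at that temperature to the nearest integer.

M_in = 10⁶/8891 = 112.47; M_out = 112.47 + (+142) = 254.47.
T_out = 10⁶/254.47 = 3929.7 K → 3930 K; t = 39.3.
B = 138.5·ln(39.3 − 10) − 305.0 = 138.5·ln 29.3 − 305.0 = 138.5·3.3776 − 305.0 = 162.796.
Rounded: 163.

163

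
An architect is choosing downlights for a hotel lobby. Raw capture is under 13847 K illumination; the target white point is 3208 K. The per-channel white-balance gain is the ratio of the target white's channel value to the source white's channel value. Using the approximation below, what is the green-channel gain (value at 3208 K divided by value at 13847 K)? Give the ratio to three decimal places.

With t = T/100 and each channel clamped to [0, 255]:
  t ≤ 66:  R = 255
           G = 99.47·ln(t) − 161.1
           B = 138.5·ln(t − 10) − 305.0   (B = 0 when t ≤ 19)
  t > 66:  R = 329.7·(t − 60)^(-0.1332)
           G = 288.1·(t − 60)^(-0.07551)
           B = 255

At 13847 K (t = 138.47):
  G = 288.1·(138.47 − 60)^(-0.07551) = 288.1·78.47^(-0.07551) = 288.1·0.71933 = 207.240.
At 3208 K (t = 32.08):
  G = 99.47·ln 32.08 − 161.1 = 99.47·3.4682 − 161.1 = 183.885.
Gain = 183.885 / 207.240 = 0.8873 → 0.887.

0.887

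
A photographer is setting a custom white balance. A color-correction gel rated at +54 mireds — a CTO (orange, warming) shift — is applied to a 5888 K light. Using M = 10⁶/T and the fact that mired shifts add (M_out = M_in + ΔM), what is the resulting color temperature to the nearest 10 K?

M_in = 10⁶/5888 = 169.84 mireds.
M_out = 169.84 + (+54) = 223.84 mireds.
T_out = 10⁶/223.84 = 4467.5 K → 4470 K.

4470 K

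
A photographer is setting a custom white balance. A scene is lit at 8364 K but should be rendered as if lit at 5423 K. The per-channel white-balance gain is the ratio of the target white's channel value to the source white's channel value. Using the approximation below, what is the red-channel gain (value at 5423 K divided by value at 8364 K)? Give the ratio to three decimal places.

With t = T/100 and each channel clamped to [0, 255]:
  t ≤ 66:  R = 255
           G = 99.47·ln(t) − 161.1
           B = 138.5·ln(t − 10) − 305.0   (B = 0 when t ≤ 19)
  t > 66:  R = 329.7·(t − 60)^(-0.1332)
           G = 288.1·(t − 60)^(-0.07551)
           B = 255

1.179

At 8364 K (t = 83.64):
  R = 329.7·(83.64 − 60)^(-0.1332) = 329.7·23.64^(-0.1332) = 329.7·0.65619 = 216.346.
At 5423 K (t = 54.23):
  R = 255 by definition for t ≤ 66.
Gain = 255.000 / 216.346 = 1.1787 → 1.179.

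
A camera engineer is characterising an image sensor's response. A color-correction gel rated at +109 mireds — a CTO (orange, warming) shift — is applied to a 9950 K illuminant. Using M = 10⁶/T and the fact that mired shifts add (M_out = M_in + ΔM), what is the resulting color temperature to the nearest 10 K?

M_in = 10⁶/9950 = 100.50 mireds.
M_out = 100.50 + (+109) = 209.50 mireds.
T_out = 10⁶/209.50 = 4773.2 K → 4770 K.

4770 K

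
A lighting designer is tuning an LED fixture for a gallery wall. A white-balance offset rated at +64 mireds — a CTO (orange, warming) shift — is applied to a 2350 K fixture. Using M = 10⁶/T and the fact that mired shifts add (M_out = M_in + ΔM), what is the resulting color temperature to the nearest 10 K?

M_in = 10⁶/2350 = 425.53 mireds.
M_out = 425.53 + (+64) = 489.53 mireds.
T_out = 10⁶/489.53 = 2042.8 K → 2040 K.

2040 K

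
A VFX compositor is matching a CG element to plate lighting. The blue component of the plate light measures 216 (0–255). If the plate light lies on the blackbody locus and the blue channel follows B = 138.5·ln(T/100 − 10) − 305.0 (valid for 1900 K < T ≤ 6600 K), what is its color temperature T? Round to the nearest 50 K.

ln(t − 10) = (216 + 305.0) / 138.5 = 3.7617.
t − 10 = e^3.7617 = 43.023, so t = 53.023.
T = 100·t = 5302 K → 5300 K to the nearest 50 K.

5300 K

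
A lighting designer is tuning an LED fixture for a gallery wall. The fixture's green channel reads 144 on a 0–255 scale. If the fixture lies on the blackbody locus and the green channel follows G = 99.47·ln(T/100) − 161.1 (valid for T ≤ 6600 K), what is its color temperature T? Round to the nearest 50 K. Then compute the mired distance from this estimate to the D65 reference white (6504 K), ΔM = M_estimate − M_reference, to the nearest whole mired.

ln t = (144 + 161.1) / 99.47 = 3.0673.
t = e^3.0673 = 21.483.
T = 100·t = 2148 K → 2150 K to the nearest 50 K.
M_estimate = 10⁶/2150 = 465.12; M_reference = 10⁶/6504 = 153.75.
ΔM = 465.12 − 153.75 = 311.36 → +311 mireds.

+311 mireds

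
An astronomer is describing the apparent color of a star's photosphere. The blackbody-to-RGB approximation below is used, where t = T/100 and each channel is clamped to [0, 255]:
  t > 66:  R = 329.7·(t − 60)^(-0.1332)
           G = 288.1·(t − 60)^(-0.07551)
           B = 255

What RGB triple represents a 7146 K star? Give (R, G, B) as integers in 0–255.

(238, 240, 255)

t = 7146/100 = 71.46; the t > 66 branch applies.
R = 329.7·(71.46 − 60)^(-0.1332) = 329.7·11.46^(-0.1332) = 329.7·0.72263 = 238.251.
G = 288.1·(71.46 − 60)^(-0.07551) = 288.1·11.46^(-0.07551) = 288.1·0.83180 = 239.643.
B = 255 by definition for t > 66.
Rounded: (238, 240, 255).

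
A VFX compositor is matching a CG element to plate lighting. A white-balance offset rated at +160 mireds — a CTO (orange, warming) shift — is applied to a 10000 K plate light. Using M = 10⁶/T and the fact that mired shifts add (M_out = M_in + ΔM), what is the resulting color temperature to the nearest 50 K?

M_in = 10⁶/10000 = 100.00 mireds.
M_out = 100.00 + (+160) = 260.00 mireds.
T_out = 10⁶/260.00 = 3846.2 K → 3850 K.

3850 K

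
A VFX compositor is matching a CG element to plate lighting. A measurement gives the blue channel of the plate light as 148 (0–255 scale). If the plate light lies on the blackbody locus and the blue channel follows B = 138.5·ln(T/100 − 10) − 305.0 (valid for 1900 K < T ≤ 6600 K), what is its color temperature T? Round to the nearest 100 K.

3600 K

ln(t − 10) = (148 + 305.0) / 138.5 = 3.2708.
t − 10 = e^3.2708 = 26.331, so t = 36.331.
T = 100·t = 3633 K → 3600 K to the nearest 100 K.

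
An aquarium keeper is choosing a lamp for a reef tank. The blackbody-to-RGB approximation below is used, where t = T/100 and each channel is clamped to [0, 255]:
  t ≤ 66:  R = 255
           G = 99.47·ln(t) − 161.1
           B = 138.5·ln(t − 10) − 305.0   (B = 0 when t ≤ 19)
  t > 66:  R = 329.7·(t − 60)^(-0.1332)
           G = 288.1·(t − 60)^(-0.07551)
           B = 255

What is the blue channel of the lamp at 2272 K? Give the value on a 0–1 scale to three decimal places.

0.185

t = 2272/100 = 22.72; the t ≤ 66 branch applies.
B = 138.5·ln(22.72 − 10) − 305.0 = 138.5·ln 12.72 − 305.0 = 138.5·2.5432 − 305.0 = 47.230.
On a 0–1 scale: 47.230/255 = 0.1852 → 0.185.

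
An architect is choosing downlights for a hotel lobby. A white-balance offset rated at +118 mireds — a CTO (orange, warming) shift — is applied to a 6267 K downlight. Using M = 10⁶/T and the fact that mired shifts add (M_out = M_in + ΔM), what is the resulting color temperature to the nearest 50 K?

M_in = 10⁶/6267 = 159.57 mireds.
M_out = 159.57 + (+118) = 277.57 mireds.
T_out = 10⁶/277.57 = 3602.7 K → 3600 K.

3600 K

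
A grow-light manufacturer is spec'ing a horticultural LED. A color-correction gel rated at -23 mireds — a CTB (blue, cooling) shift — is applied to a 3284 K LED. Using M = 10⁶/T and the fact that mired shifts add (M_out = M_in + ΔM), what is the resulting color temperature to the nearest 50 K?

3550 K

M_in = 10⁶/3284 = 304.51 mireds.
M_out = 304.51 + (-23) = 281.51 mireds.
T_out = 10⁶/281.51 = 3552.3 K → 3550 K.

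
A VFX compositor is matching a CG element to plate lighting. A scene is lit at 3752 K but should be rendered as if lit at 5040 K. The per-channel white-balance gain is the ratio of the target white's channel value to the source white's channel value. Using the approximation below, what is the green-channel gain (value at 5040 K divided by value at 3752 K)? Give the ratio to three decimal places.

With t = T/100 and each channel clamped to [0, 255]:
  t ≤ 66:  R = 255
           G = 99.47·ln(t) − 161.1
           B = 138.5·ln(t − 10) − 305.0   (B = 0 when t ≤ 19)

1.147

At 3752 K (t = 37.52):
  G = 99.47·ln 37.52 − 161.1 = 99.47·3.6249 − 161.1 = 199.466.
At 5040 K (t = 50.4):
  G = 99.47·ln 50.4 − 161.1 = 99.47·3.9200 − 161.1 = 228.822.
Gain = 228.822 / 199.466 = 1.1472 → 1.147.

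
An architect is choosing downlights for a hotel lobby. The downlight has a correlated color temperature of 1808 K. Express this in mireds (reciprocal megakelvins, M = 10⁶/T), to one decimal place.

553.1 mireds

M = 10⁶ / 1808 = 553.097 → 553.1 mireds.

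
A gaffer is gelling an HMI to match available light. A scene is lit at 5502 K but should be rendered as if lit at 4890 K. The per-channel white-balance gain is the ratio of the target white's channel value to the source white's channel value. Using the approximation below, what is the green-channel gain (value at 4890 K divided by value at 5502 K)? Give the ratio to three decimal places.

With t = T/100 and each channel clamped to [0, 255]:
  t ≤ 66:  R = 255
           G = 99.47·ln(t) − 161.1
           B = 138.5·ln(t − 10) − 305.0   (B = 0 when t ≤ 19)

0.951

At 5502 K (t = 55.02):
  G = 99.47·ln 55.02 − 161.1 = 99.47·4.0077 − 161.1 = 237.546.
At 4890 K (t = 48.9):
  G = 99.47·ln 48.9 − 161.1 = 99.47·3.8898 − 161.1 = 225.816.
Gain = 225.816 / 237.546 = 0.9506 → 0.951.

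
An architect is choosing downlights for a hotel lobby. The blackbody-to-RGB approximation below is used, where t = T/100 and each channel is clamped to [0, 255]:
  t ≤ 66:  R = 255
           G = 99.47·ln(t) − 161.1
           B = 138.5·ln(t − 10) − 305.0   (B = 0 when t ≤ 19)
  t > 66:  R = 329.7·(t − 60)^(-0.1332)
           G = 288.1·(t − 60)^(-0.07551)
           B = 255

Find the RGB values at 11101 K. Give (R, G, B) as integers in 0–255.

(195, 214, 255)

t = 11101/100 = 111.01; the t > 66 branch applies.
R = 329.7·(111.01 − 60)^(-0.1332) = 329.7·51.01^(-0.1332) = 329.7·0.59230 = 195.281.
G = 288.1·(111.01 − 60)^(-0.07551) = 288.1·51.01^(-0.07551) = 288.1·0.74311 = 214.091.
B = 255 by definition for t > 66.
Rounded: (195, 214, 255).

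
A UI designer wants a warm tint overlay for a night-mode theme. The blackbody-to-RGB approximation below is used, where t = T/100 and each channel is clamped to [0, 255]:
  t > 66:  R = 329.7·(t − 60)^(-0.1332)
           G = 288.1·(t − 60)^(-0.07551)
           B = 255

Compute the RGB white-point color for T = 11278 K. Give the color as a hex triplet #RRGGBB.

t = 11278/100 = 112.78; the t > 66 branch applies.
R = 329.7·(112.78 − 60)^(-0.1332) = 329.7·52.78^(-0.1332) = 329.7·0.58961 = 194.395.
G = 288.1·(112.78 − 60)^(-0.07551) = 288.1·52.78^(-0.07551) = 288.1·0.74120 = 213.540.
B = 255 by definition for t > 66.
Rounded: (194, 214, 255).
In hex: #C2D6FF.

#C2D6FF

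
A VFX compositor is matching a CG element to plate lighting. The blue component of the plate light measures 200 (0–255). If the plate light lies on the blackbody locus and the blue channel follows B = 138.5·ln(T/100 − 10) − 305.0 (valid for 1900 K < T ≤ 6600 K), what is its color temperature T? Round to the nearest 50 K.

ln(t − 10) = (200 + 305.0) / 138.5 = 3.6462.
t − 10 = e^3.6462 = 38.329, so t = 48.329.
T = 100·t = 4833 K → 4850 K to the nearest 50 K.

4850 K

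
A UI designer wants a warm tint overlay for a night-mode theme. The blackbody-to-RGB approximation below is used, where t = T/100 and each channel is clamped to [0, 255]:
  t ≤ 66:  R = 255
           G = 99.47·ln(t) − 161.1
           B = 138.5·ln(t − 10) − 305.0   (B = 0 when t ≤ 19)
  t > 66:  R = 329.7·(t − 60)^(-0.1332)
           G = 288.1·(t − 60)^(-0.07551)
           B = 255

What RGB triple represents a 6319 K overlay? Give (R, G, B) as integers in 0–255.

(255, 251, 245)

t = 6319/100 = 63.19; the t ≤ 66 branch applies.
R = 255 by definition for t ≤ 66.
G = 99.47·ln 63.19 − 161.1 = 99.47·4.1461 − 161.1 = 251.317.
B = 138.5·ln(63.19 − 10) − 305.0 = 138.5·ln 53.19 − 305.0 = 138.5·3.9739 − 305.0 = 245.381.
Rounded: (255, 251, 245).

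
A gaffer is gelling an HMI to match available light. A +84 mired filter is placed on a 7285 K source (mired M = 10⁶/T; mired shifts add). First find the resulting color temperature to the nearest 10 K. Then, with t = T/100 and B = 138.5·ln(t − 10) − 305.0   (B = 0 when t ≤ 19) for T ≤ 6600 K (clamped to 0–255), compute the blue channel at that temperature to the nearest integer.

M_in = 10⁶/7285 = 137.27; M_out = 137.27 + (+84) = 221.27.
T_out = 10⁶/221.27 = 4519.4 K → 4520 K; t = 45.2.
B = 138.5·ln(45.2 − 10) − 305.0 = 138.5·ln 35.2 − 305.0 = 138.5·3.5610 − 305.0 = 188.205.
Rounded: 188.

188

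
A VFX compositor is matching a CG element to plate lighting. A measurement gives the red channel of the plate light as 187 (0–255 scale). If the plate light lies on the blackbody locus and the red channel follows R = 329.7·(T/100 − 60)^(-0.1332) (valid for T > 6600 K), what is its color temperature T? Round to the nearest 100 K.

(t − 60)^(-0.1332) = 187/329.7 = 0.56718.
t − 60 = 0.56718^(1/-0.1332) = 0.56718^(-7.508) = 70.620, so t = 130.620.
T = 100·t = 13062 K → 13100 K to the nearest 100 K.

13100 K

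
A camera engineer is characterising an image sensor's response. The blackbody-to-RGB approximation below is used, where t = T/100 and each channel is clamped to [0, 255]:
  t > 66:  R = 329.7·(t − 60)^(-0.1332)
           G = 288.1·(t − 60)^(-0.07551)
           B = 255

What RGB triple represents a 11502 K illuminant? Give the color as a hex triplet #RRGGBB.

t = 11502/100 = 115.02; the t > 66 branch applies.
R = 329.7·(115.02 − 60)^(-0.1332) = 329.7·55.02^(-0.1332) = 329.7·0.58636 = 193.322.
G = 288.1·(115.02 − 60)^(-0.07551) = 288.1·55.02^(-0.07551) = 288.1·0.73888 = 212.871.
B = 255 by definition for t > 66.
Rounded: (193, 213, 255).
In hex: #C1D5FF.

#C1D5FF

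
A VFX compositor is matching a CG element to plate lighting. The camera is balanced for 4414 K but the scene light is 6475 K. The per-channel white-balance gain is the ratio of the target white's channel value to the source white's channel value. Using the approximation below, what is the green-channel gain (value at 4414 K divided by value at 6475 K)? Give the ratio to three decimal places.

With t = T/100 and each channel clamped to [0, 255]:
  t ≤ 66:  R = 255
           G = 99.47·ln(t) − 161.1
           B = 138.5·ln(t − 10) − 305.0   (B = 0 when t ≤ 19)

0.850

At 6475 K (t = 64.75):
  G = 99.47·ln 64.75 − 161.1 = 99.47·4.1705 − 161.1 = 253.743.
At 4414 K (t = 44.14):
  G = 99.47·ln 44.14 − 161.1 = 99.47·3.7874 − 161.1 = 215.629.
Gain = 215.629 / 253.743 = 0.8498 → 0.850.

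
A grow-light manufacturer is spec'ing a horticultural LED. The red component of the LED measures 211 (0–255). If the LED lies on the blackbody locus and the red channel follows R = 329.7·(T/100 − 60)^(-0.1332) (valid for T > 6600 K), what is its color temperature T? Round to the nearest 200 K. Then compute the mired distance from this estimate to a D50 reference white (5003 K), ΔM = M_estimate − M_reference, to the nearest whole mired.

-86 mireds

(t − 60)^(-0.1332) = 211/329.7 = 0.63998.
t − 60 = 0.63998^(1/-0.1332) = 0.63998^(-7.508) = 28.525, so t = 88.525.
T = 100·t = 8853 K → 8800 K to the nearest 200 K.
M_estimate = 10⁶/8800 = 113.64; M_reference = 10⁶/5003 = 199.88.
ΔM = 113.64 − 199.88 = -86.24 → -86 mireds.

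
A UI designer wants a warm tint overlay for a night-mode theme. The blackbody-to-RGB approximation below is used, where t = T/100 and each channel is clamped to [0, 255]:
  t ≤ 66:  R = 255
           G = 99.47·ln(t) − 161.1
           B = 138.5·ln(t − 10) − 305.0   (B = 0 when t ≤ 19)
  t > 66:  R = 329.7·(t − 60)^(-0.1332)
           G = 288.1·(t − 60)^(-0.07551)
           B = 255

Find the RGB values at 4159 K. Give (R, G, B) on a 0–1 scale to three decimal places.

t = 4159/100 = 41.59; the t ≤ 66 branch applies.
R = 255 by definition for t ≤ 66.
G = 99.47·ln 41.59 − 161.1 = 99.47·3.7279 − 161.1 = 209.710.
B = 138.5·ln(41.59 − 10) − 305.0 = 138.5·ln 31.59 − 305.0 = 138.5·3.4528 − 305.0 = 173.218.
Dividing each by 255: (1.0000, 0.8224, 0.6793) → (1.000, 0.822, 0.679).

(1.000, 0.822, 0.679)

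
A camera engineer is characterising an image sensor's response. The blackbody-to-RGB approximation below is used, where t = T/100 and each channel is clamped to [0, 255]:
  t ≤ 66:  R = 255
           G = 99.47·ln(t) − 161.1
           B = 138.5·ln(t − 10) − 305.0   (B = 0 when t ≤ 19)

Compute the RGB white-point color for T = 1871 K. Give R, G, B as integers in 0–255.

R=255, G=130, B=0

t = 1871/100 = 18.71; the t ≤ 66 branch applies.
R = 255 by definition for t ≤ 66.
G = 99.47·ln 18.71 − 161.1 = 99.47·2.9291 − 161.1 = 130.253.
t = 18.71 ≤ 19, so B = 0.
Rounded: (255, 130, 0).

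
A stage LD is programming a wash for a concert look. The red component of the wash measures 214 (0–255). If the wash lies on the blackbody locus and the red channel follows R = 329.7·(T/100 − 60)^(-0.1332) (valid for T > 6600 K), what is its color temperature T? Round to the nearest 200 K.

8600 K

(t − 60)^(-0.1332) = 214/329.7 = 0.64907.
t − 60 = 0.64907^(1/-0.1332) = 0.64907^(-7.508) = 25.657, so t = 85.657.
T = 100·t = 8566 K → 8600 K to the nearest 200 K.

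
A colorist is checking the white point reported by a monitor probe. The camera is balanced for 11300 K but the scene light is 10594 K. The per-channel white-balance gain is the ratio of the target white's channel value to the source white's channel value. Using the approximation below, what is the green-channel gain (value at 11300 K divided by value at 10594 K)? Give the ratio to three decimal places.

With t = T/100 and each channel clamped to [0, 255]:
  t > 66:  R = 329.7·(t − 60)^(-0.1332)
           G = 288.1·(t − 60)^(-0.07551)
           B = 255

0.989

At 10594 K (t = 105.94):
  G = 288.1·(105.94 − 60)^(-0.07551) = 288.1·45.94^(-0.07551) = 288.1·0.74901 = 215.790.
At 11300 K (t = 113):
  G = 288.1·(113 − 60)^(-0.07551) = 288.1·53^(-0.07551) = 288.1·0.74097 = 213.473.
Gain = 213.473 / 215.790 = 0.9893 → 0.989.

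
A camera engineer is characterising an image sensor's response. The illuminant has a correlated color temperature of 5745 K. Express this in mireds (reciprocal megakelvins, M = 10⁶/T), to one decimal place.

174.1 mireds

M = 10⁶ / 5745 = 174.064 → 174.1 mireds.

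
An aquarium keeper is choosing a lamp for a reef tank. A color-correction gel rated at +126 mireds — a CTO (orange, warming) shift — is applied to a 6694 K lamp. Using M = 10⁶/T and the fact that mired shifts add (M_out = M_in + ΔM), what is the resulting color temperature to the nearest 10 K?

3630 K

M_in = 10⁶/6694 = 149.39 mireds.
M_out = 149.39 + (+126) = 275.39 mireds.
T_out = 10⁶/275.39 = 3631.2 K → 3630 K.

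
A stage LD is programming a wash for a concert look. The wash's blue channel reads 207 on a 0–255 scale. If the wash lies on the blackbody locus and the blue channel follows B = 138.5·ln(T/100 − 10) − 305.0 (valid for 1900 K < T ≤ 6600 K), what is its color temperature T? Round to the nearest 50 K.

5050 K

ln(t − 10) = (207 + 305.0) / 138.5 = 3.6968.
t − 10 = e^3.6968 = 40.316, so t = 50.316.
T = 100·t = 5032 K → 5050 K to the nearest 50 K.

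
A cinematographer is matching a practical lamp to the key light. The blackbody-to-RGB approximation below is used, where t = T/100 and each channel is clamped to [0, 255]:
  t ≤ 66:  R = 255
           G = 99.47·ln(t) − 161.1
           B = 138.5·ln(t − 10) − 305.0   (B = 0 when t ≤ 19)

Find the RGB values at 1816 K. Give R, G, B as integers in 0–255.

R=255, G=127, B=0

t = 1816/100 = 18.16; the t ≤ 66 branch applies.
R = 255 by definition for t ≤ 66.
G = 99.47·ln 18.16 − 161.1 = 99.47·2.8992 − 161.1 = 127.286.
t = 18.16 ≤ 19, so B = 0.
Rounded: (255, 127, 0).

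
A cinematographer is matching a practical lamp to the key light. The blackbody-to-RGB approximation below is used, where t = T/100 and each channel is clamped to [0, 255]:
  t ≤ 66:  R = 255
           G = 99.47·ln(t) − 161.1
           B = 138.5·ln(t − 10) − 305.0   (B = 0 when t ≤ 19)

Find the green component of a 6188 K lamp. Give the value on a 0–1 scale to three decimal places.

t = 6188/100 = 61.88; the t ≤ 66 branch applies.
G = 99.47·ln 61.88 − 161.1 = 99.47·4.1252 − 161.1 = 249.233.
On a 0–1 scale: 249.233/255 = 0.9774 → 0.977.

0.977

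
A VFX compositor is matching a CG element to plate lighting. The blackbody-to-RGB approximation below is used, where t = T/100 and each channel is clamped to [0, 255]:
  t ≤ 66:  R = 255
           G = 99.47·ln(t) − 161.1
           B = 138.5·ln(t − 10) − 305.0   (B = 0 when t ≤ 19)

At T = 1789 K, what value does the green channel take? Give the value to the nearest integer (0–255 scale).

t = 1789/100 = 17.89; the t ≤ 66 branch applies.
G = 99.47·ln 17.89 − 161.1 = 99.47·2.8842 − 161.1 = 125.796.
Rounded: 126.

126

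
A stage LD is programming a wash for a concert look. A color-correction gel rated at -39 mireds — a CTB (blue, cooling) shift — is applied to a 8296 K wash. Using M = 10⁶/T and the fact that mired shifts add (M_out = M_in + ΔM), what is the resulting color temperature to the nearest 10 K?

12260 K

M_in = 10⁶/8296 = 120.54 mireds.
M_out = 120.54 + (-39) = 81.54 mireds.
T_out = 10⁶/81.54 = 12263.9 K → 12260 K.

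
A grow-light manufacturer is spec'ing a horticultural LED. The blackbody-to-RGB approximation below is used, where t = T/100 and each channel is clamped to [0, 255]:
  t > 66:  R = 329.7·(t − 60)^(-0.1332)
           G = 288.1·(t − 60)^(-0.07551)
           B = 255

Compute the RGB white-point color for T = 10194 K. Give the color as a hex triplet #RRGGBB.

t = 10194/100 = 101.94; the t > 66 branch applies.
R = 329.7·(101.94 − 60)^(-0.1332) = 329.7·41.94^(-0.1332) = 329.7·0.60795 = 200.440.
G = 288.1·(101.94 − 60)^(-0.07551) = 288.1·41.94^(-0.07551) = 288.1·0.75418 = 217.279.
B = 255 by definition for t > 66.
Rounded: (200, 217, 255).
In hex: #C8D9FF.

#C8D9FF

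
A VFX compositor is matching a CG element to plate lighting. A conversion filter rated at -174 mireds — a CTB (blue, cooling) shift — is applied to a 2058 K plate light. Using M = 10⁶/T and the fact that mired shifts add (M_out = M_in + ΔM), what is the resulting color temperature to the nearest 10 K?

3210 K

M_in = 10⁶/2058 = 485.91 mireds.
M_out = 485.91 + (-174) = 311.91 mireds.
T_out = 10⁶/311.91 = 3206.1 K → 3210 K.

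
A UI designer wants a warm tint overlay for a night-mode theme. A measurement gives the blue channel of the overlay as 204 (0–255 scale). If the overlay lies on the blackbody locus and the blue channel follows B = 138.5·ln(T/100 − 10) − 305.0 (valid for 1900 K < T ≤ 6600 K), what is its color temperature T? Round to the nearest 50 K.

4950 K

ln(t − 10) = (204 + 305.0) / 138.5 = 3.6751.
t − 10 = e^3.6751 = 39.452, so t = 49.452.
T = 100·t = 4945 K → 4950 K to the nearest 50 K.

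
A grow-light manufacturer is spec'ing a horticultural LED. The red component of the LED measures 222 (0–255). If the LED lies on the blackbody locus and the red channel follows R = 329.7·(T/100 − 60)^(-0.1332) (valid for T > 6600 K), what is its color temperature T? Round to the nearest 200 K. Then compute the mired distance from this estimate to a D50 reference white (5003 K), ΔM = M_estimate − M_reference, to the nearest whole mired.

(t − 60)^(-0.1332) = 222/329.7 = 0.67334.
t − 60 = 0.67334^(1/-0.1332) = 0.67334^(-7.508) = 19.478, so t = 79.478.
T = 100·t = 7948 K → 8000 K to the nearest 200 K.
M_estimate = 10⁶/8000 = 125.00; M_reference = 10⁶/5003 = 199.88.
ΔM = 125.00 − 199.88 = -74.88 → -75 mireds.

-75 mireds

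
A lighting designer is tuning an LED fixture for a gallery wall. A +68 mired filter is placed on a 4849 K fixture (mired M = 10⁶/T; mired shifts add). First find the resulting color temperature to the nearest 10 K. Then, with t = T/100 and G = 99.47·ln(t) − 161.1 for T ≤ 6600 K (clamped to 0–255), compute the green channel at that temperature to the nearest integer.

M_in = 10⁶/4849 = 206.23; M_out = 206.23 + (+68) = 274.23.
T_out = 10⁶/274.23 = 3646.6 K → 3650 K; t = 36.5.
G = 99.47·ln 36.5 − 161.1 = 99.47·3.5973 − 161.1 = 196.725.
Rounded: 197.

197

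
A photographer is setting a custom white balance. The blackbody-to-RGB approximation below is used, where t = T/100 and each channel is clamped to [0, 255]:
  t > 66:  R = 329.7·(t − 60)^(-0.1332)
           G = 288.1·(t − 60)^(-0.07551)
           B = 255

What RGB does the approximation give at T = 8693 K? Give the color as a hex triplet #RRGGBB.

t = 8693/100 = 86.93; the t > 66 branch applies.
R = 329.7·(86.93 − 60)^(-0.1332) = 329.7·26.93^(-0.1332) = 329.7·0.64490 = 212.624.
G = 288.1·(86.93 − 60)^(-0.07551) = 288.1·26.93^(-0.07551) = 288.1·0.77984 = 224.671.
B = 255 by definition for t > 66.
Rounded: (213, 225, 255).
In hex: #D5E1FF.

#D5E1FF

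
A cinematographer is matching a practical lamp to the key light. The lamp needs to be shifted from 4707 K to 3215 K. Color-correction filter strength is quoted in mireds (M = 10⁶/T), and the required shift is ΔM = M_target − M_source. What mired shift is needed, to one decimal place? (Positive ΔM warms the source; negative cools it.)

+98.6 mireds

M_source = 10⁶/4707 = 212.450; M_target = 10⁶/3215 = 311.042.
ΔM = 311.042 − 212.450 = 98.592 → +98.6 mireds, a warming shift.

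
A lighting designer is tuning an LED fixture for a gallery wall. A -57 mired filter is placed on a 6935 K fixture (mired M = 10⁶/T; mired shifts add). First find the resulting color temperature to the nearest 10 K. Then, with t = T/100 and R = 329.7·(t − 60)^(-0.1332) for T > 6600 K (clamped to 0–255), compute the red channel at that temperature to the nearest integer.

M_in = 10⁶/6935 = 144.20; M_out = 144.20 + (-57) = 87.20.
T_out = 10⁶/87.20 = 11468.4 K → 11470 K; t = 114.7.
R = 329.7·(114.7 − 60)^(-0.1332) = 329.7·54.7^(-0.1332) = 329.7·0.58681 = 193.472.
Rounded: 193.

193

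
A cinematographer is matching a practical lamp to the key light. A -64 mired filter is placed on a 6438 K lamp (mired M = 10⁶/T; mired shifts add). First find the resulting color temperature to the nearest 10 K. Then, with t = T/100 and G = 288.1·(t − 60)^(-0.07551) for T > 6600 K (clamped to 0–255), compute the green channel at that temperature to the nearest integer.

M_in = 10⁶/6438 = 155.33; M_out = 155.33 + (-64) = 91.33.
T_out = 10⁶/91.33 = 10949.6 K → 10950 K; t = 109.5.
G = 288.1·(109.5 − 60)^(-0.07551) = 288.1·49.5^(-0.07551) = 288.1·0.74480 = 214.577.
Rounded: 215.

215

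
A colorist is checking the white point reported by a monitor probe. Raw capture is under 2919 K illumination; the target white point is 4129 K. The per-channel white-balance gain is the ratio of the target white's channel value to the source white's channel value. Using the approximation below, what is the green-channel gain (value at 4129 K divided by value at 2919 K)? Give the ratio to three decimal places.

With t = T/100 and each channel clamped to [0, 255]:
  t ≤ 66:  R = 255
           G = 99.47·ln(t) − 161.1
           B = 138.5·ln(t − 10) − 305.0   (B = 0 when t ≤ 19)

1.198

At 2919 K (t = 29.19):
  G = 99.47·ln 29.19 − 161.1 = 99.47·3.3738 − 161.1 = 174.494.
At 4129 K (t = 41.29):
  G = 99.47·ln 41.29 − 161.1 = 99.47·3.7206 − 161.1 = 208.990.
Gain = 208.990 / 174.494 = 1.1977 → 1.198.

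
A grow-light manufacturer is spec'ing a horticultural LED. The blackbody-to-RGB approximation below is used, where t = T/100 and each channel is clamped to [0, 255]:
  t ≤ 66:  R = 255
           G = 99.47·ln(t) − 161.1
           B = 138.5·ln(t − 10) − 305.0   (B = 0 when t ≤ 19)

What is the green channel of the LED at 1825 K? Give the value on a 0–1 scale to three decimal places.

0.501

t = 1825/100 = 18.25; the t ≤ 66 branch applies.
G = 99.47·ln 18.25 − 161.1 = 99.47·2.9042 − 161.1 = 127.777.
On a 0–1 scale: 127.777/255 = 0.5011 → 0.501.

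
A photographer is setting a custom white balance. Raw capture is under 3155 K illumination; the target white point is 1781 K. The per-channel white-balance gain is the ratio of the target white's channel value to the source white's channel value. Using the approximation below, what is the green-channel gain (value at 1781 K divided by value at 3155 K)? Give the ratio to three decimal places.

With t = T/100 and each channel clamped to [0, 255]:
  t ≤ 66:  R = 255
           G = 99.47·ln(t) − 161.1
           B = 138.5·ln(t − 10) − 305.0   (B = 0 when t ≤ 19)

At 3155 K (t = 31.55):
  G = 99.47·ln 31.55 − 161.1 = 99.47·3.4516 − 161.1 = 182.228.
At 1781 K (t = 17.81):
  G = 99.47·ln 17.81 − 161.1 = 99.47·2.8798 − 161.1 = 125.350.
Gain = 125.350 / 182.228 = 0.6879 → 0.688.

0.688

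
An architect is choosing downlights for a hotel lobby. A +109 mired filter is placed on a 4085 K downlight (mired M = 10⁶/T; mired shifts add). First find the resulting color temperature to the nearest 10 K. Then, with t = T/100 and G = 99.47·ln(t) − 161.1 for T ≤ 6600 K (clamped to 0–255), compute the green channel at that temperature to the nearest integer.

171

M_in = 10⁶/4085 = 244.80; M_out = 244.80 + (+109) = 353.80.
T_out = 10⁶/353.80 = 2826.5 K → 2830 K; t = 28.3.
G = 99.47·ln 28.3 − 161.1 = 99.47·3.3429 − 161.1 = 171.414.
Rounded: 171.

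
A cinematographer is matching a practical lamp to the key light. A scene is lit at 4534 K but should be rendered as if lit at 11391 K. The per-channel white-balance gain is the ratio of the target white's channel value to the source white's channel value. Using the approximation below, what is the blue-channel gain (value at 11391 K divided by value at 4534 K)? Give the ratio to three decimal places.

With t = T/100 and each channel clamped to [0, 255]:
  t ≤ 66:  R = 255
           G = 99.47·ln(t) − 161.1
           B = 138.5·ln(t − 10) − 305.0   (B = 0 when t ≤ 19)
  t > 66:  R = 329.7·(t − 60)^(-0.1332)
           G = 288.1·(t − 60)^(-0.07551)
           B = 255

At 4534 K (t = 45.34):
  B = 138.5·ln(45.34 − 10) − 305.0 = 138.5·ln 35.34 − 305.0 = 138.5·3.5650 − 305.0 = 188.755.
At 11391 K (t = 113.91):
  B = 255 by definition for t > 66.
Gain = 255.000 / 188.755 = 1.3510 → 1.351.

1.351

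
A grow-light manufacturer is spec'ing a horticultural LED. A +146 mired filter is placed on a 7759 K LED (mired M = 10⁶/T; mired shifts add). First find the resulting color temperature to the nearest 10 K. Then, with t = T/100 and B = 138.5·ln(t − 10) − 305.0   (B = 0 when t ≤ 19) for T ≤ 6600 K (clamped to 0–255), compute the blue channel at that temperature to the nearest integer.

M_in = 10⁶/7759 = 128.88; M_out = 128.88 + (+146) = 274.88.
T_out = 10⁶/274.88 = 3637.9 K → 3640 K; t = 36.4.
B = 138.5·ln(36.4 − 10) − 305.0 = 138.5·ln 26.4 − 305.0 = 138.5·3.2734 − 305.0 = 148.361.
Rounded: 148.

148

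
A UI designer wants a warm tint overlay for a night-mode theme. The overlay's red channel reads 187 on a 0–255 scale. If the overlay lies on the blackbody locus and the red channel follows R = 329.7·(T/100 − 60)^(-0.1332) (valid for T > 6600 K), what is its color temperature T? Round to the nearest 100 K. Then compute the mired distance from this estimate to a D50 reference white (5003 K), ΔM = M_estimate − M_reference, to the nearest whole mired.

(t − 60)^(-0.1332) = 187/329.7 = 0.56718.
t − 60 = 0.56718^(1/-0.1332) = 0.56718^(-7.508) = 70.620, so t = 130.620.
T = 100·t = 13062 K → 13100 K to the nearest 100 K.
M_estimate = 10⁶/13100 = 76.34; M_reference = 10⁶/5003 = 199.88.
ΔM = 76.34 − 199.88 = -123.54 → -124 mireds.

-124 mireds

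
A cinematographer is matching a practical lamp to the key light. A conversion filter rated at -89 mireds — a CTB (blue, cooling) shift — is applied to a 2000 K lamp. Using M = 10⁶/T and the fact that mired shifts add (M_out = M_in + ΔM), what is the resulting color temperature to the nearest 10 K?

2430 K

M_in = 10⁶/2000 = 500.00 mireds.
M_out = 500.00 + (-89) = 411.00 mireds.
T_out = 10⁶/411.00 = 2433.1 K → 2430 K.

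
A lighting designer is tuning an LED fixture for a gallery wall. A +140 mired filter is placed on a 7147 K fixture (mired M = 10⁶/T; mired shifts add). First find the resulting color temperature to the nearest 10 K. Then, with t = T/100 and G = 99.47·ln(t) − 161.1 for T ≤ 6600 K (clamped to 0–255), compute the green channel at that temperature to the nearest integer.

195

M_in = 10⁶/7147 = 139.92; M_out = 139.92 + (+140) = 279.92.
T_out = 10⁶/279.92 = 3572.5 K → 3570 K; t = 35.7.
G = 99.47·ln 35.7 − 161.1 = 99.47·3.5752 − 161.1 = 194.520.
Rounded: 195.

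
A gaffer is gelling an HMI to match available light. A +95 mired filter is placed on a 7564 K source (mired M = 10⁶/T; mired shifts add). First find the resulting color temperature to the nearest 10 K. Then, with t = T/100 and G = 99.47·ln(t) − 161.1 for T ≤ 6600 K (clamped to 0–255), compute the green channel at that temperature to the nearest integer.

M_in = 10⁶/7564 = 132.21; M_out = 132.21 + (+95) = 227.21.
T_out = 10⁶/227.21 = 4401.3 K → 4400 K; t = 44.
G = 99.47·ln 44 − 161.1 = 99.47·3.7842 − 161.1 = 215.313.
Rounded: 215.

215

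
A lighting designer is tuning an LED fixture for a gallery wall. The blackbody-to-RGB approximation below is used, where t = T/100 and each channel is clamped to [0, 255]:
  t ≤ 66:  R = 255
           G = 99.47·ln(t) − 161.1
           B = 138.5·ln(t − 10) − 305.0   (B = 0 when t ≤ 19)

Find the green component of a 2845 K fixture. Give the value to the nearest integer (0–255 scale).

172

t = 2845/100 = 28.45; the t ≤ 66 branch applies.
G = 99.47·ln 28.45 − 161.1 = 99.47·3.3481 − 161.1 = 171.940.
Rounded: 172.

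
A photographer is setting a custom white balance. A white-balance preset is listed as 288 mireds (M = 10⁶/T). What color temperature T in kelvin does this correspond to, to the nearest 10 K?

T = 10⁶ / 288 = 3472.22 K → 3470 K.

3470 K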